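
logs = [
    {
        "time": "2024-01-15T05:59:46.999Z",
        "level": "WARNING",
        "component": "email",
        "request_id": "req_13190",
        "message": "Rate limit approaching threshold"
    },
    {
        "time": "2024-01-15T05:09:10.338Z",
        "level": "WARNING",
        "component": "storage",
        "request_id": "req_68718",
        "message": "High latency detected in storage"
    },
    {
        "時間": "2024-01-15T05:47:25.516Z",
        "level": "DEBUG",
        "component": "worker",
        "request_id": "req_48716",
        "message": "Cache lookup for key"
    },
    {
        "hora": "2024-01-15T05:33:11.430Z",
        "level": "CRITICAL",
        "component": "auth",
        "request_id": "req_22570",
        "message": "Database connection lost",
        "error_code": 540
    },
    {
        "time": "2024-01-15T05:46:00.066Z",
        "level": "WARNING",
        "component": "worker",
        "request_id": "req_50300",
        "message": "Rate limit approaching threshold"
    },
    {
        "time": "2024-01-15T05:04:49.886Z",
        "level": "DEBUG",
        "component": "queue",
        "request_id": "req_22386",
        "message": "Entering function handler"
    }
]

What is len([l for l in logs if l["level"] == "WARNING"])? 3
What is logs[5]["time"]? "2024-01-15T05:04:49.886Z"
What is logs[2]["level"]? "DEBUG"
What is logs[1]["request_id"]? "req_68718"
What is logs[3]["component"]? "auth"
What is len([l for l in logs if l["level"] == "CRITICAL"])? 1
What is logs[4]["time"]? "2024-01-15T05:46:00.066Z"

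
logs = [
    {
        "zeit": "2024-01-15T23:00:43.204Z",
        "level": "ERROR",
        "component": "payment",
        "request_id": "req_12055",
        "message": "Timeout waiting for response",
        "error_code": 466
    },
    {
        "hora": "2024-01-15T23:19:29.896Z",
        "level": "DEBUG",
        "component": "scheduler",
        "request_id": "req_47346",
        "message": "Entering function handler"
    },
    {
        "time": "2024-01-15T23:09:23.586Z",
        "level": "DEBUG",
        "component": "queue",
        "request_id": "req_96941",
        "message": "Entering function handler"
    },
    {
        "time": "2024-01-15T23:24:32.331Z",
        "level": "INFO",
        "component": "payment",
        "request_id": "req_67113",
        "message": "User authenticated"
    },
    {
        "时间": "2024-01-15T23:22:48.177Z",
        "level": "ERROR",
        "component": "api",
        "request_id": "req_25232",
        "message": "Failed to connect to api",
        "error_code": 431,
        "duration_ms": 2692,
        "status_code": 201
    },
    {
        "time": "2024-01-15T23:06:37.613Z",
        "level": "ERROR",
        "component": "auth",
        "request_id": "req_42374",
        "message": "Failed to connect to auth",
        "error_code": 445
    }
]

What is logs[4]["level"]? "ERROR"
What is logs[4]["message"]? "Failed to connect to api"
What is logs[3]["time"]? "2024-01-15T23:24:32.331Z"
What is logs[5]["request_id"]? "req_42374"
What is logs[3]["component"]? "payment"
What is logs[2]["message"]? "Entering function handler"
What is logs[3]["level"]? "INFO"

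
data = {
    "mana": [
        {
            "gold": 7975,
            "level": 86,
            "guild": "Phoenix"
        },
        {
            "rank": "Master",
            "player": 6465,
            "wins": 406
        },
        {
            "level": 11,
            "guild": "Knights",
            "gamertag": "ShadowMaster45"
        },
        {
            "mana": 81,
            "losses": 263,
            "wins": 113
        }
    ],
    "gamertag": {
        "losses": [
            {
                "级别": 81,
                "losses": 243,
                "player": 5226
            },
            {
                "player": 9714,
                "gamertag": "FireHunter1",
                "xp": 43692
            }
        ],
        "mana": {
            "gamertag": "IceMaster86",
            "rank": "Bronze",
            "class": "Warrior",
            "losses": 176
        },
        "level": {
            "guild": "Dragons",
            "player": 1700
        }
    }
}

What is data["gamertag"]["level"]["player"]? 1700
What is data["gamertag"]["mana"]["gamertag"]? "IceMaster86"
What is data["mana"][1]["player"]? 6465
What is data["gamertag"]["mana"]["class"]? "Warrior"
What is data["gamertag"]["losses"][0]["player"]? 5226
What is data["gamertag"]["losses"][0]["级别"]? 81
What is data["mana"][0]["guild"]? "Phoenix"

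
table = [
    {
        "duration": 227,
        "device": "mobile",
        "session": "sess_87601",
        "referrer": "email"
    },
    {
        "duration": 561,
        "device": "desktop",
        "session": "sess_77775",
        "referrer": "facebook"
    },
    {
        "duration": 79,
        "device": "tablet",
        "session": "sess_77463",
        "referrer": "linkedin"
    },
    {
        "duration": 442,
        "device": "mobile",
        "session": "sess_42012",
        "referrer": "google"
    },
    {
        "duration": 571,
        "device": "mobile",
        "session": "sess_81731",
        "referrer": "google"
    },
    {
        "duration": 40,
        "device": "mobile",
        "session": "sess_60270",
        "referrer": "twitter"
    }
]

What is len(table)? 6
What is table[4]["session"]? "sess_81731"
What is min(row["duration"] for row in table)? 40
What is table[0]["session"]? "sess_87601"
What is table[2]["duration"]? 79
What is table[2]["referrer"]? "linkedin"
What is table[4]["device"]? "mobile"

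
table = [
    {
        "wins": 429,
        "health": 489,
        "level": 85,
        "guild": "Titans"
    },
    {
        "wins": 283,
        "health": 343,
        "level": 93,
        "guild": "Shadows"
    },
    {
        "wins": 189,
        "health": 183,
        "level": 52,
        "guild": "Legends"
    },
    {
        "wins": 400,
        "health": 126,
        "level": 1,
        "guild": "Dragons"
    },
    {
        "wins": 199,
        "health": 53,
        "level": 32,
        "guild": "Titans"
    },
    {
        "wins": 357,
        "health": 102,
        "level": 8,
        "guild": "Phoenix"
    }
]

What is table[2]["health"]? 183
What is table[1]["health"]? 343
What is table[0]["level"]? 85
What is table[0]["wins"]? 429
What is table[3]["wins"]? 400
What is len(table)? 6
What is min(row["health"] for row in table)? 53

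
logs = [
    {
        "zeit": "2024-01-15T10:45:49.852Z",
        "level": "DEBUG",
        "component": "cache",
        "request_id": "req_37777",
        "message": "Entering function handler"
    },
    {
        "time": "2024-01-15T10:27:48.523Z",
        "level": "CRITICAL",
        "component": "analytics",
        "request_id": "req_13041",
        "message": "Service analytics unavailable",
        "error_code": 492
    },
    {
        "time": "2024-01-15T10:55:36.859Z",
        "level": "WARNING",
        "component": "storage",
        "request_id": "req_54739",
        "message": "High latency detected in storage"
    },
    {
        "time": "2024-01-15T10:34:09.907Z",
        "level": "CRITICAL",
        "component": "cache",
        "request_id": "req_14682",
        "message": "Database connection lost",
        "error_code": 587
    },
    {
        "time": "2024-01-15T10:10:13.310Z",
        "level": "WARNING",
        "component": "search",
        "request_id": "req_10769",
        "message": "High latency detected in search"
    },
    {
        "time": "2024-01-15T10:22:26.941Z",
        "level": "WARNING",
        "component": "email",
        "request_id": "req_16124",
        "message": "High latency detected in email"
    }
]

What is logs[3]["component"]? "cache"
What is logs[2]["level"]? "WARNING"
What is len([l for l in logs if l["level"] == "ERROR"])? 0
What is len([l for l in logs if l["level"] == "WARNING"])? 3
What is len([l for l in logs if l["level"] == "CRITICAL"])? 2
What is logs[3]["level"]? "CRITICAL"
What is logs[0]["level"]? "DEBUG"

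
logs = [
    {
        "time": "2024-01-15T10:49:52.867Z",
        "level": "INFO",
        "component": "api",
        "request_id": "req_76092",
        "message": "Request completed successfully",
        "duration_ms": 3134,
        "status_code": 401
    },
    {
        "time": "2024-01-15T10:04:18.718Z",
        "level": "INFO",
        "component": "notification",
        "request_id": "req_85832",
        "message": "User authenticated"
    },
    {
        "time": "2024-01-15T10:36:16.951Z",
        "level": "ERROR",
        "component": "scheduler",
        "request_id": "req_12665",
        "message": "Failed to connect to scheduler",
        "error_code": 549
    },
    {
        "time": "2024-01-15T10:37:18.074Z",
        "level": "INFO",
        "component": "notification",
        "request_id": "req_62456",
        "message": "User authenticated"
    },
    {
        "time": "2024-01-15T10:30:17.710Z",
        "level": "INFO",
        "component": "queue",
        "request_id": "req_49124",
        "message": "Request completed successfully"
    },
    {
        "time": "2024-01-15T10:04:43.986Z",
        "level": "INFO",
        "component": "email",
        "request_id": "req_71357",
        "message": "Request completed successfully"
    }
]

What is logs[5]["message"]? "Request completed successfully"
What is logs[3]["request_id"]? "req_62456"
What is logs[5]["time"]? "2024-01-15T10:04:43.986Z"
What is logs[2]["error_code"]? 549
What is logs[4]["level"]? "INFO"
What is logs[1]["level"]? "INFO"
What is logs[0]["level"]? "INFO"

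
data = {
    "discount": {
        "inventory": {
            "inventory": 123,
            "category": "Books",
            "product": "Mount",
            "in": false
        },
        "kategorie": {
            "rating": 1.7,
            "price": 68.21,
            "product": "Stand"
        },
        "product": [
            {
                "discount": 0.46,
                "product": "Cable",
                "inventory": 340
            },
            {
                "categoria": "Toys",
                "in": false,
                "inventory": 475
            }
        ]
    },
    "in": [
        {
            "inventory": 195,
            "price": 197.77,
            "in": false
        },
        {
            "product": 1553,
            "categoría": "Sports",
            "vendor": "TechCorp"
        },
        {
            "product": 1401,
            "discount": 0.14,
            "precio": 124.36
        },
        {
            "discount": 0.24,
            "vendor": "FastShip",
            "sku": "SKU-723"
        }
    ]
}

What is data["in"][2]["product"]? 1401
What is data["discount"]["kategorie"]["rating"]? 1.7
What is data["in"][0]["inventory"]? 195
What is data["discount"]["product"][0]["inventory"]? 340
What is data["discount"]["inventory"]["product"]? "Mount"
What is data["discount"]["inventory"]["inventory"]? 123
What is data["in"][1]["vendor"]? "TechCorp"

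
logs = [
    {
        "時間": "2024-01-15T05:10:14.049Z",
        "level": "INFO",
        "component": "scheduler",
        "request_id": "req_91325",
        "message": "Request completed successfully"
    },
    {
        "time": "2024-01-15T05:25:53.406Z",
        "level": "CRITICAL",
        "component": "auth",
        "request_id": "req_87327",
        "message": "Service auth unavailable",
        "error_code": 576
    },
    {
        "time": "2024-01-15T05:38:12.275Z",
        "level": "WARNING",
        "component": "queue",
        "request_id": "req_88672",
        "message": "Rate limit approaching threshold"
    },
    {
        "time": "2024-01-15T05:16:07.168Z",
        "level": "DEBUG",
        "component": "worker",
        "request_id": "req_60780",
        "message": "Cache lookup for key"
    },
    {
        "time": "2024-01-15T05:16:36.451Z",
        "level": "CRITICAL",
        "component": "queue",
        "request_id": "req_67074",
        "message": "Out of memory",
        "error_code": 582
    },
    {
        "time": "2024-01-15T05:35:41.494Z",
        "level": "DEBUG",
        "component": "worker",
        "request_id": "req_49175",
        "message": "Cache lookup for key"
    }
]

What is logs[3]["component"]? "worker"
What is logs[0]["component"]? "scheduler"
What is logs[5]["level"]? "DEBUG"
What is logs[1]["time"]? "2024-01-15T05:25:53.406Z"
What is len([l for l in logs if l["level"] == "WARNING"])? 1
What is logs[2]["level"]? "WARNING"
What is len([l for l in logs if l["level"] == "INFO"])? 1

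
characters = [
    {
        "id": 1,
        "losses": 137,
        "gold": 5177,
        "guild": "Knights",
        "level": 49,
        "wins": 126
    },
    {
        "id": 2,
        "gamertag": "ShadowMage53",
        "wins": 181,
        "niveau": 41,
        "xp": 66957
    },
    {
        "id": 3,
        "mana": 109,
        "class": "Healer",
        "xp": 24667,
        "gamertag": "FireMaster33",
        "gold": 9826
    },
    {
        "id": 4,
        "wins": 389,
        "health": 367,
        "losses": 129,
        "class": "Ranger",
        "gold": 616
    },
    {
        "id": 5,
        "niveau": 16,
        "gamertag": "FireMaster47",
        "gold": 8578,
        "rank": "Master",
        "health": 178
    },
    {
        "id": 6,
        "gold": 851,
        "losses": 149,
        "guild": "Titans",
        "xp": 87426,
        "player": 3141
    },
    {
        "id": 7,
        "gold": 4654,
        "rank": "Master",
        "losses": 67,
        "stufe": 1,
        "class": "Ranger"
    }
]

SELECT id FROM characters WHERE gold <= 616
[4]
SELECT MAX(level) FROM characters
49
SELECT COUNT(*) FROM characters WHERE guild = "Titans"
1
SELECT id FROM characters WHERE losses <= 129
[4, 7]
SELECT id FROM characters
[1, 2, 3, 4, 5, 6, 7]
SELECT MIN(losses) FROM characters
67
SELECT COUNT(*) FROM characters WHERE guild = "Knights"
1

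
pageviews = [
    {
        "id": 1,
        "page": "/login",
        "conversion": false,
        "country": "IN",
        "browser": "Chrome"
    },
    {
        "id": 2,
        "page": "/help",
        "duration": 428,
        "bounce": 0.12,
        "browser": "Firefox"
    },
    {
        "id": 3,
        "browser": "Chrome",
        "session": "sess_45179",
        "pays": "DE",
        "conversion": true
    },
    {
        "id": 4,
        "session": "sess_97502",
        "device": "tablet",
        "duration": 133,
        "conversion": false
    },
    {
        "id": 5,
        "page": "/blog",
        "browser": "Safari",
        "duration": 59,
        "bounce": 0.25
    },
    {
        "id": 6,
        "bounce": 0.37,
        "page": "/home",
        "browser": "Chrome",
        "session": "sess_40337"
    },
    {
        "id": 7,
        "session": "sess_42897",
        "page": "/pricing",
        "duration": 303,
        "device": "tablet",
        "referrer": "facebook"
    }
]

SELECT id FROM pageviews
[1, 2, 3, 4, 5, 6, 7]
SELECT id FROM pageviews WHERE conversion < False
[]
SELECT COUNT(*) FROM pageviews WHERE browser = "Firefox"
1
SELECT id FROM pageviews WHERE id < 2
[1]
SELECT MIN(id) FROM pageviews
1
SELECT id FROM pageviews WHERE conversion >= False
[1, 3, 4]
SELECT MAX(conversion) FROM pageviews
True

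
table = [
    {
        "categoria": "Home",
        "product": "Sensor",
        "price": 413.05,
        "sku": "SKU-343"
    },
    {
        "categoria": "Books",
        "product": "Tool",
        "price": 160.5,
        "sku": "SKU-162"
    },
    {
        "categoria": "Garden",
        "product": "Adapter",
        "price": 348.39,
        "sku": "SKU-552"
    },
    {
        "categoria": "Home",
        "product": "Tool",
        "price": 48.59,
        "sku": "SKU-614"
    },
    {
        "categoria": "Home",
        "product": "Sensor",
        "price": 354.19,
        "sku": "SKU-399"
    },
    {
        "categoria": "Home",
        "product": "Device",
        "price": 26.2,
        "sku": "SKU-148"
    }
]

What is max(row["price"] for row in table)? 413.05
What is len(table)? 6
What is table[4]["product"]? "Sensor"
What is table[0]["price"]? 413.05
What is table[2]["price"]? 348.39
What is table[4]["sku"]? "SKU-399"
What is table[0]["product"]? "Sensor"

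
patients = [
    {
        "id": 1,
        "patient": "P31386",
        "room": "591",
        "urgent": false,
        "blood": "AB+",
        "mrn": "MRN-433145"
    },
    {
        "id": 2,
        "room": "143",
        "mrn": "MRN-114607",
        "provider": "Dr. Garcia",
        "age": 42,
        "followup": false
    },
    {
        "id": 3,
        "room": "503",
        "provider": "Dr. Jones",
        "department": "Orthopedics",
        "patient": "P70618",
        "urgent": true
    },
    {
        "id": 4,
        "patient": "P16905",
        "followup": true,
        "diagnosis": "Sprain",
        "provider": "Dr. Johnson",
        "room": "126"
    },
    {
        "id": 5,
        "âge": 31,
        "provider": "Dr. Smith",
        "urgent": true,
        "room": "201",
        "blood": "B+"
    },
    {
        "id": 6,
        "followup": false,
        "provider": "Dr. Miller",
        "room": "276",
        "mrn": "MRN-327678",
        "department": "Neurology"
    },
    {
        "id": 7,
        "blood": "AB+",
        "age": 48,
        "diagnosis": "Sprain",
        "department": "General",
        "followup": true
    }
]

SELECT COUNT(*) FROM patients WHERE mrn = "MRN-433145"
1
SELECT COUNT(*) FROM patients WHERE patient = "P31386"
1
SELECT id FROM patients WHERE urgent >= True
[3, 5]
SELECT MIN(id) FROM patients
1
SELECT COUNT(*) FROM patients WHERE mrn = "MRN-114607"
1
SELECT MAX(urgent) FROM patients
True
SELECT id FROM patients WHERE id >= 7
[7]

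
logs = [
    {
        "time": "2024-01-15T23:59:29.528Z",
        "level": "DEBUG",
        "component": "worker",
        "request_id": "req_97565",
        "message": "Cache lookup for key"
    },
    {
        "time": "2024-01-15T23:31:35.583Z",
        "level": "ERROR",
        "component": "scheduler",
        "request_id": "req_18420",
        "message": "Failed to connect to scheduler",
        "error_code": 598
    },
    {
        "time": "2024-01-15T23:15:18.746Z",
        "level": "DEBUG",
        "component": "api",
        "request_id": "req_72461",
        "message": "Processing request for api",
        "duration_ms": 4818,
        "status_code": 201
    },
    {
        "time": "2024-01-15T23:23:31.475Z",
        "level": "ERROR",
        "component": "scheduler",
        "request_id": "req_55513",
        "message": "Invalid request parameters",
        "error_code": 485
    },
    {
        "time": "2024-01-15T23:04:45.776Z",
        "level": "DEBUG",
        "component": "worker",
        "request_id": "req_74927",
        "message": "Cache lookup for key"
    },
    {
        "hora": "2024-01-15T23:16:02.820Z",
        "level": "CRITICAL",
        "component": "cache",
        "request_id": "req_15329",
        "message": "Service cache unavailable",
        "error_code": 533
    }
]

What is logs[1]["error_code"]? 598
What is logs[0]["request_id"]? "req_97565"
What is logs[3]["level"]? "ERROR"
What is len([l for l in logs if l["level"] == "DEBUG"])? 3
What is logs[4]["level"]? "DEBUG"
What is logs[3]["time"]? "2024-01-15T23:23:31.475Z"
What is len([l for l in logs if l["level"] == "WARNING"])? 0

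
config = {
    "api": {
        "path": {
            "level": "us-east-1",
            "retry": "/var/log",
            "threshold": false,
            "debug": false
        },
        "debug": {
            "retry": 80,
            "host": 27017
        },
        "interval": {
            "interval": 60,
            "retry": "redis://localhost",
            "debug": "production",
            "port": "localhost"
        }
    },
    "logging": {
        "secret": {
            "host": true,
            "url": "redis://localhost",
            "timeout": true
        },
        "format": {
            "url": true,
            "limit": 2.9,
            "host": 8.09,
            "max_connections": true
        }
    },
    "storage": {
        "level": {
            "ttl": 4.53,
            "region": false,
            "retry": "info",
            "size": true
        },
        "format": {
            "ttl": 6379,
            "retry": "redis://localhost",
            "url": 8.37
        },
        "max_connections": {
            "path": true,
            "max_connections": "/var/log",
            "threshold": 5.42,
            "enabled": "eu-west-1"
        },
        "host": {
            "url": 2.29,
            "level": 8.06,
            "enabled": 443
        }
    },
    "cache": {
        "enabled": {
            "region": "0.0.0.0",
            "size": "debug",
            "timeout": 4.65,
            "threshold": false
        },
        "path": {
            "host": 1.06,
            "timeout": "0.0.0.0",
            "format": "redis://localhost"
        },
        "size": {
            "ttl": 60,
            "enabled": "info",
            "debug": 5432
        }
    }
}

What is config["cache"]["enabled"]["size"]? "debug"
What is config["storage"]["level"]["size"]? True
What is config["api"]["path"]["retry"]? "/var/log"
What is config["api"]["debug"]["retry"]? 80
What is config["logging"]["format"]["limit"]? 2.9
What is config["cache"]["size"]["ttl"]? 60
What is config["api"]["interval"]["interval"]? 60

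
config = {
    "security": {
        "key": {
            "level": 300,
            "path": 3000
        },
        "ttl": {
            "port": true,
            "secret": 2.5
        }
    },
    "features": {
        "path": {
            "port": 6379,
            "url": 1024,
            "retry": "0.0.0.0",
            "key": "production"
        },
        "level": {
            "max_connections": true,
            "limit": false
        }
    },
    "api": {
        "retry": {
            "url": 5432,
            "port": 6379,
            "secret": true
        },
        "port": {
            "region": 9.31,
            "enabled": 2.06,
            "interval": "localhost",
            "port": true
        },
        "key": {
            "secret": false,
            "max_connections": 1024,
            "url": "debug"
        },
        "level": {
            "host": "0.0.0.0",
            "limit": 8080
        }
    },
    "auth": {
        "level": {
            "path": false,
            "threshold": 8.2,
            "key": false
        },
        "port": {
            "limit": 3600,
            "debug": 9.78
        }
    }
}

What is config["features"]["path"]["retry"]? "0.0.0.0"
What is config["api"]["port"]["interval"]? "localhost"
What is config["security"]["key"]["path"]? 3000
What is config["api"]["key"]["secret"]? False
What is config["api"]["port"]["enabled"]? 2.06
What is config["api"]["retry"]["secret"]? True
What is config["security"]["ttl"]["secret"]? 2.5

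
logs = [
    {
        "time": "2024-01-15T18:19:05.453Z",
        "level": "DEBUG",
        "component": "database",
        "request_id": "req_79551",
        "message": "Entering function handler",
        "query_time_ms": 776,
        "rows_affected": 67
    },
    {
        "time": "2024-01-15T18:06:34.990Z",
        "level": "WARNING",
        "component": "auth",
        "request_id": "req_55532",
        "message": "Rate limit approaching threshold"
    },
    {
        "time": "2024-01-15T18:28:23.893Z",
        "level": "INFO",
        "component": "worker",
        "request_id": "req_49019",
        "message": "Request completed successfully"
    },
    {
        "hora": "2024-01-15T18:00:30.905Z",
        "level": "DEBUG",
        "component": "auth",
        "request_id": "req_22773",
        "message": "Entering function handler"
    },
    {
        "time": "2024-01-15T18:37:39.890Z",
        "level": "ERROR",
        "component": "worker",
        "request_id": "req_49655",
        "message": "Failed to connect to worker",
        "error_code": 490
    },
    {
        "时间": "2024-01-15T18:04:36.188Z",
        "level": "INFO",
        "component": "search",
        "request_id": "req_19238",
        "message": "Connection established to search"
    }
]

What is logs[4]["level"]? "ERROR"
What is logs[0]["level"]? "DEBUG"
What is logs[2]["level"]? "INFO"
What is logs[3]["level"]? "DEBUG"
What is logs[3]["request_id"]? "req_22773"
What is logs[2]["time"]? "2024-01-15T18:28:23.893Z"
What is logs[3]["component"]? "auth"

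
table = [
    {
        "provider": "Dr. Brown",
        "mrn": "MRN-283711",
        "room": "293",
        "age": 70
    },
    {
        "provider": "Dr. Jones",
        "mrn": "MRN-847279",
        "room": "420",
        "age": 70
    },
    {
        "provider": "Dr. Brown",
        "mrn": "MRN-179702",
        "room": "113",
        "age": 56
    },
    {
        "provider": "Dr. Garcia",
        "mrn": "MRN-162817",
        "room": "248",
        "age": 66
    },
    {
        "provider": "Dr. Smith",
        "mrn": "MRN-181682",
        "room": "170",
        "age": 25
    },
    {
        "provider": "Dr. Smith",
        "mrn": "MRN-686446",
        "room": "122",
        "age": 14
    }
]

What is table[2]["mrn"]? "MRN-179702"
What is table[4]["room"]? "170"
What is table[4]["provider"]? "Dr. Smith"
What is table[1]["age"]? 70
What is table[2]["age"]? 56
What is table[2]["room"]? "113"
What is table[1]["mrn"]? "MRN-847279"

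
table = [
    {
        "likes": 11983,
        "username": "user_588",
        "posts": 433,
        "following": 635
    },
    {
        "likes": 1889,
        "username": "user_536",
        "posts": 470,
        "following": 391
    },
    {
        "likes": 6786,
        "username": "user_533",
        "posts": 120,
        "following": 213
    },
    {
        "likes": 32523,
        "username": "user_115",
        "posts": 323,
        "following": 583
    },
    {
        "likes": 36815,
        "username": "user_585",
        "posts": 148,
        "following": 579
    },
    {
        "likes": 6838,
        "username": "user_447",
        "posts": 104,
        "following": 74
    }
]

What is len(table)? 6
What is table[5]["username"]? "user_447"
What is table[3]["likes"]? 32523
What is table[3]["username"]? "user_115"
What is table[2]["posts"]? 120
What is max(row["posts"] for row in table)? 470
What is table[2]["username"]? "user_533"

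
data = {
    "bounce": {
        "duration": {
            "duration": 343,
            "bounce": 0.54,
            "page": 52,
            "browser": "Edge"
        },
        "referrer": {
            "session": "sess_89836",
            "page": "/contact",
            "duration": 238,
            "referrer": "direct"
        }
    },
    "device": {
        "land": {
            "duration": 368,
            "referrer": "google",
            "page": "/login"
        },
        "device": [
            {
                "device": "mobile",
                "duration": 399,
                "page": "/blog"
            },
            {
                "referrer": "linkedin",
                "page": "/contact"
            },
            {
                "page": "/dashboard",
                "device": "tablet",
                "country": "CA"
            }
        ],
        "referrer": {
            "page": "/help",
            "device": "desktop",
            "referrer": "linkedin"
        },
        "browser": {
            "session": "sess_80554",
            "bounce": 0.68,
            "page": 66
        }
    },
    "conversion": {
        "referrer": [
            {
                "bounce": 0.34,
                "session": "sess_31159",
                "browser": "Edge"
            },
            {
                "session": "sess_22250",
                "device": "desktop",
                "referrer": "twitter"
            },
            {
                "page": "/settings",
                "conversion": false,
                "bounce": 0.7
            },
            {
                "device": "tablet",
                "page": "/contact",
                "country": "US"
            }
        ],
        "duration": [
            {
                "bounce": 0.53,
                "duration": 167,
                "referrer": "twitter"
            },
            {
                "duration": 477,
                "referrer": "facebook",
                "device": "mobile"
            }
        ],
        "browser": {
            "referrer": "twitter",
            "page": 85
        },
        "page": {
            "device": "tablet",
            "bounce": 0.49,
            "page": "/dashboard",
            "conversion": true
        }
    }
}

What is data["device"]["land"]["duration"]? 368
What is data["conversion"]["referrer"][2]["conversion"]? False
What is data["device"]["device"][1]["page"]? "/contact"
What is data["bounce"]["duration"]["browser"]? "Edge"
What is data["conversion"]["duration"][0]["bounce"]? 0.53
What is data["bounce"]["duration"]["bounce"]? 0.54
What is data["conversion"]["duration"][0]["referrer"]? "twitter"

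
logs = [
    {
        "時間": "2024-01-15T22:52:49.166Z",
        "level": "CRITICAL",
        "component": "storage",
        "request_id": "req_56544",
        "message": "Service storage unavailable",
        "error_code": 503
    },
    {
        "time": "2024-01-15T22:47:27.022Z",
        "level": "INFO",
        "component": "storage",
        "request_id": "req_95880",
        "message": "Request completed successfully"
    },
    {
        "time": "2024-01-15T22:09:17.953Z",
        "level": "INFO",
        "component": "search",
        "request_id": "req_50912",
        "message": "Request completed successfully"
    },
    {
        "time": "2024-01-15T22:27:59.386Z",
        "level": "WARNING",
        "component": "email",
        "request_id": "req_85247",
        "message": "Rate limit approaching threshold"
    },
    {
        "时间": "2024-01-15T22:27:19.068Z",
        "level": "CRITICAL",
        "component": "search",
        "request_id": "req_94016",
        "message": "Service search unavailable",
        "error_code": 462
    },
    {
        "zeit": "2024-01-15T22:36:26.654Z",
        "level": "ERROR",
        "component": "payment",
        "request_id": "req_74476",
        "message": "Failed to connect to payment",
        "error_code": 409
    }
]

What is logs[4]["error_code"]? 462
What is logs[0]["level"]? "CRITICAL"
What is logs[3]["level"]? "WARNING"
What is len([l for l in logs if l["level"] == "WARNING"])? 1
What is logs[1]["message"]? "Request completed successfully"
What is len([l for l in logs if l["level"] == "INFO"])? 2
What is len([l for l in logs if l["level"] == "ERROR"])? 1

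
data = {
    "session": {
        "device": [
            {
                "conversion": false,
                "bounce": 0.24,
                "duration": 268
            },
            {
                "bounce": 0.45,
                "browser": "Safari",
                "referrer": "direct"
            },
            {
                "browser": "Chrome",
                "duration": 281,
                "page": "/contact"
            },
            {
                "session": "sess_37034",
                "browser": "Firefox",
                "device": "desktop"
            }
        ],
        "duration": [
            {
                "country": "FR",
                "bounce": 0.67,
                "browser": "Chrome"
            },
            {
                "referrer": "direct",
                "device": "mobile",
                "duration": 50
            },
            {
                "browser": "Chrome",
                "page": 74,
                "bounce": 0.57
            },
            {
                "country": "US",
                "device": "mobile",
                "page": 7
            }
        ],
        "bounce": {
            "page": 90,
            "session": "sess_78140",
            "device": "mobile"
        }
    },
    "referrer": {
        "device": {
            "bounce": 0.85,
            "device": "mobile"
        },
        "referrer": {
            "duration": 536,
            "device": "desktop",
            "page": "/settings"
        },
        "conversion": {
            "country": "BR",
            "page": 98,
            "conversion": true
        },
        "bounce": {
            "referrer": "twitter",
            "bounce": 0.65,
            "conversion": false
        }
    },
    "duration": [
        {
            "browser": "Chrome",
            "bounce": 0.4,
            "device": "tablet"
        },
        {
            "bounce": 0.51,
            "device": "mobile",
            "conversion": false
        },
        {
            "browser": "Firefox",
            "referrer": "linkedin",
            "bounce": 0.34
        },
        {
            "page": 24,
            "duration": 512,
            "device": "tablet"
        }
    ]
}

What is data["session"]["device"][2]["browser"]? "Chrome"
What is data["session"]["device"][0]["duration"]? 268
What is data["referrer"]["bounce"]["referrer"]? "twitter"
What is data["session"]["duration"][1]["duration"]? 50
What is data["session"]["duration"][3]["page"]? 7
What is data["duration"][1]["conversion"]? False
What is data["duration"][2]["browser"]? "Firefox"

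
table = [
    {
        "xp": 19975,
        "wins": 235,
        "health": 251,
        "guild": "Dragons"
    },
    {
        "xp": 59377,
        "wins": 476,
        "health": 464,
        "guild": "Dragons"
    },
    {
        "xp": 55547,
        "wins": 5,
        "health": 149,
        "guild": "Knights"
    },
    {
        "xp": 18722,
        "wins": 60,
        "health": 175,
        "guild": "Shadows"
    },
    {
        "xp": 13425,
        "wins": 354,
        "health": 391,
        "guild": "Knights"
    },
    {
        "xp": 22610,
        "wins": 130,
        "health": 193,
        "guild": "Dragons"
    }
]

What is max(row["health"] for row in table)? 464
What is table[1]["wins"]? 476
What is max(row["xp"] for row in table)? 59377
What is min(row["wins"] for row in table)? 5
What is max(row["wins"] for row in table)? 476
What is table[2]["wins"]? 5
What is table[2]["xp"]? 55547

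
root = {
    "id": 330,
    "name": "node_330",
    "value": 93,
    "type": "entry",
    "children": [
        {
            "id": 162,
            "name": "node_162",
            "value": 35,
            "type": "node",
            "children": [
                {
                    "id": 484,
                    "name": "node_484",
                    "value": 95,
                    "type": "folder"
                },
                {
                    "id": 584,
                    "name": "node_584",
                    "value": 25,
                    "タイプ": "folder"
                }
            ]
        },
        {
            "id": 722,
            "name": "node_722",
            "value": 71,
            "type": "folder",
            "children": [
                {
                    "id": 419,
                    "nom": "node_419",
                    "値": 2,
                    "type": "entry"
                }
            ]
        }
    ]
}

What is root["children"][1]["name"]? "node_722"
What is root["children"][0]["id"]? 162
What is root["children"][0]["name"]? "node_162"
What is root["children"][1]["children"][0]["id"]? 419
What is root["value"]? 93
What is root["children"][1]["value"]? 71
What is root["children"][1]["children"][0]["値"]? 2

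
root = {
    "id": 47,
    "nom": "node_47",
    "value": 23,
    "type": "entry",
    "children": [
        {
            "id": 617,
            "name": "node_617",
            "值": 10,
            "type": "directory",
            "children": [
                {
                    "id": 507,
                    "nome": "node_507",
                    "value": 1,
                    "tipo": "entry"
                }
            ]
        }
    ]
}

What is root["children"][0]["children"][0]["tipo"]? "entry"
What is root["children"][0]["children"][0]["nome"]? "node_507"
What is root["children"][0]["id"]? 617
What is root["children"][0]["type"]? "directory"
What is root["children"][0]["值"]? 10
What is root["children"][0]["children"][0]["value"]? 1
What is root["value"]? 23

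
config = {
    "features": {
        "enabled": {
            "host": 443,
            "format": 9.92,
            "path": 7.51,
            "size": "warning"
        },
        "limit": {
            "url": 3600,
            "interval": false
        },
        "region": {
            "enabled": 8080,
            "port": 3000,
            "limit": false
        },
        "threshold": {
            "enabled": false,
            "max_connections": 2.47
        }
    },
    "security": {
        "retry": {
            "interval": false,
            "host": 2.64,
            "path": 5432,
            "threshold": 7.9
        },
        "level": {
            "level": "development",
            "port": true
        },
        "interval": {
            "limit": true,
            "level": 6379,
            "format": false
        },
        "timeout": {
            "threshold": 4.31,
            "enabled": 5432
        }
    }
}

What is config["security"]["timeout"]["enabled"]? 5432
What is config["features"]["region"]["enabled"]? 8080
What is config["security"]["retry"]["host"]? 2.64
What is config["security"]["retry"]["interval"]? False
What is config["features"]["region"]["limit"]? False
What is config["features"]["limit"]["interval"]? False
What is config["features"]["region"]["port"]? 3000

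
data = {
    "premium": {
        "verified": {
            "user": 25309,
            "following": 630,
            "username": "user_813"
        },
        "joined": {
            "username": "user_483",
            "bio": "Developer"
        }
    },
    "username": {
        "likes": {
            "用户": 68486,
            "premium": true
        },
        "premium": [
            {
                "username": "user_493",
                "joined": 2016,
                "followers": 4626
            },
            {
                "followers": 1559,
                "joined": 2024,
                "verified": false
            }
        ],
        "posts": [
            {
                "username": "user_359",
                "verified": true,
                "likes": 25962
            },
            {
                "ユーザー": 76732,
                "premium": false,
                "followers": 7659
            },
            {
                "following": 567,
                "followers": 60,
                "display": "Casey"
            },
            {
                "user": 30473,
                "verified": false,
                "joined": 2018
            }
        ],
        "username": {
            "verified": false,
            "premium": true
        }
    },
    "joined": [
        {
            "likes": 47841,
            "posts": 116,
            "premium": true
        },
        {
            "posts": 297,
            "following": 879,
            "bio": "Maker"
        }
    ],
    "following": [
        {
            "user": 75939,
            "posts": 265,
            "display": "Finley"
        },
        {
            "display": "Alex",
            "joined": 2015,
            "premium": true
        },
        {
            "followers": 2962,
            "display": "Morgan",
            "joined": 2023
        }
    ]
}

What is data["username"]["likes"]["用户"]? 68486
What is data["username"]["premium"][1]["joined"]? 2024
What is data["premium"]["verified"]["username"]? "user_813"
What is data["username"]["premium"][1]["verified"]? False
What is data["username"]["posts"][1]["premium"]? False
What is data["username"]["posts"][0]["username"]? "user_359"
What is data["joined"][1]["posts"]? 297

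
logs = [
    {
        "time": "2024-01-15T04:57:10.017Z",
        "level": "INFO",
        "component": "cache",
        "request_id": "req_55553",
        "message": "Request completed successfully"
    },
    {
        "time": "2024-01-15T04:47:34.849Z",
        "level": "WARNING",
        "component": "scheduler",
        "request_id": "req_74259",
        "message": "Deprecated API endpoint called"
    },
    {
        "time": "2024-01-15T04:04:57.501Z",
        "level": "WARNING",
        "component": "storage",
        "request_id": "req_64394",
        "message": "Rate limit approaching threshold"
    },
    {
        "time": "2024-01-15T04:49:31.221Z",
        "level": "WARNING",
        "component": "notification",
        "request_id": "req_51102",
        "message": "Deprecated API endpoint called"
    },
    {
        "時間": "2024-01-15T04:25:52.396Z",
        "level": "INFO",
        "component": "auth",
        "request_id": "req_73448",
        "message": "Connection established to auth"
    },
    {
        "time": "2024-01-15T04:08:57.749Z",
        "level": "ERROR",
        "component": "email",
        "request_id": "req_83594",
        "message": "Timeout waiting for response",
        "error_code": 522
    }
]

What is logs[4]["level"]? "INFO"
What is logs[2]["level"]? "WARNING"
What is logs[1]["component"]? "scheduler"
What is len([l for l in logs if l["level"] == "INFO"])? 2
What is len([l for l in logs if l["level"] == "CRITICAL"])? 0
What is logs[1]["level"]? "WARNING"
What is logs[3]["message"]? "Deprecated API endpoint called"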